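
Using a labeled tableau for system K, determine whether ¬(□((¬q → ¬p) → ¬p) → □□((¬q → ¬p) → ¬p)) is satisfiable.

Satisfiable (open branch found)

1. ¬(□((¬q → ¬p) → ¬p) → □□((¬q → ¬p) → ¬p)), 0
2. □((¬q → ¬p) → ¬p), 0   [¬→-rule on 1]
3. ¬□□((¬q → ¬p) → ¬p), 0   [¬→-rule on 1]
4. ¬□((¬q → ¬p) → ¬p), 1   [¬□-rule on 3: fresh world 1, 0R1]
5. (¬q → ¬p) → ¬p, 1   [□-rule on 2 via 0R1]
6. ¬p, 1   [→-rule on 5 (branches; this branch)]
7. ¬((¬q → ¬p) → ¬p), 2   [¬□-rule on 4: fresh world 2, 1R2]
8. ¬q → ¬p, 2   [¬→-rule on 7]
9. p, 2   [¬→-rule on 7]
10. q, 2   [→-rule on 8 (branches; this branch)]
Accessibility: 0R1, 1R2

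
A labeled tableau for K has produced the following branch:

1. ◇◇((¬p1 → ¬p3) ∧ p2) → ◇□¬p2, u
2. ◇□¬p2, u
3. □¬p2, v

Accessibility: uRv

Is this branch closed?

There is no literal clash: for every atom and world, at most one sign appears.

No, open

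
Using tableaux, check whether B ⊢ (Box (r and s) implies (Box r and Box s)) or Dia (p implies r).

Valid

Tableau for the negation not ((Box (r and s) implies (Box r and Box s)) or Dia (p implies r)):
1. not ((Box (r and s) implies (Box r and Box s)) or Dia (p implies r)), u
2. not (Box (r and s) implies (Box r and Box s)), u
3. not Dia (p implies r), u
4. Box (r and s), u
5. not (Box r and Box s), u
6. not (p implies r), u
7. p, u
8. not r, u
9. r and s, u
10. r, u
11. s, u
Accessibility: uRu
Branch closes: r and not r both at u.
All branches of the negation close; one closing branch shown above.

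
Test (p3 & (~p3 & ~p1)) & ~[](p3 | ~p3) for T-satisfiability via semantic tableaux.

1. (p3 & (~p3 & ~p1)) & ~[](p3 | ~p3), w0
2. p3 & (~p3 & ~p1), w0   [&-rule on 1]
3. ~[](p3 | ~p3), w0   [&-rule on 1]
4. p3, w0   [&-rule on 2]
5. ~p3 & ~p1, w0   [&-rule on 2]
6. ~p3, w0   [&-rule on 5]
7. ~p1, w0   [&-rule on 5]
Accessibility: w0Rw0
Branch closes: p3 and ~p3 both at w0.
(One branch shown.) All branches close.

No, unsatisfiable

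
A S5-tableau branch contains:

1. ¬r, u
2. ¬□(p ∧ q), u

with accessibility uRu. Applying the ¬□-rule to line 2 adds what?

a fresh world v with uRv, and ¬(p ∧ q) at v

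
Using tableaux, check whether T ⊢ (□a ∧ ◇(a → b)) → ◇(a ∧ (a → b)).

Yes, valid

Tableau for the negation ¬((□a ∧ ◇(a → b)) → ◇(a ∧ (a → b))):
1. ¬((□a ∧ ◇(a → b)) → ◇(a ∧ (a → b))), u
2. □a ∧ ◇(a → b), u   [¬→-rule on 1]
3. ¬◇(a ∧ (a → b)), u   [¬→-rule on 1]
4. □a, u   [∧-rule on 2]
5. ◇(a → b), u   [∧-rule on 2]
6. ¬(a ∧ (a → b)), u   [¬◇-rule on 3 via uRu]
7. a, u   [□-rule on 4 via uRu]
8. ¬(a → b), u   [¬∧-rule on 6 (branches; this branch)]
9. ¬b, u   [¬→-rule on 8]
10. a → b, v   [◇-rule on 5: fresh world v, uRv]
11. ¬(a ∧ (a → b)), v   [¬◇-rule on 3 via uRv]
12. a, v   [□-rule on 4 via uRv]
13. b, v   [→-rule on 10 (branches; this branch)]
14. ¬(a → b), v   [¬∧-rule on 11 (branches; this branch)]
15. ¬b, v   [¬→-rule on 14]
Accessibility: uRu, uRv, vRv
Branch closes: b and ¬b both at v.
All branches of the negation close; one closing branch shown above.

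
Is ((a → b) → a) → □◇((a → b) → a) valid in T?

Tableau for the negation ¬(((a → b) → a) → □◇((a → b) → a)):
1. ¬(((a → b) → a) → □◇((a → b) → a)), u
2. (a → b) → a, u
3. ¬□◇((a → b) → a), u
4. a, u
5. ¬◇((a → b) → a), v
6. ¬((a → b) → a), v
7. a → b, v
8. ¬a, v
9. b, v
Accessibility: uRu, uRv, vRv
The negation has an open branch (countermodel exists).

No, not valid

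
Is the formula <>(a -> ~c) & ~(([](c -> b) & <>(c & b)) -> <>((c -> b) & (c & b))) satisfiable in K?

No, unsatisfiable

1. <>(a -> ~c) & ~(([](c -> b) & <>(c & b)) -> <>((c -> b) & (c & b))), 0
2. <>(a -> ~c), 0
3. ~(([](c -> b) & <>(c & b)) -> <>((c -> b) & (c & b))), 0
4. [](c -> b) & <>(c & b), 0
5. ~<>((c -> b) & (c & b)), 0
6. [](c -> b), 0
7. <>(c & b), 0
8. a -> ~c, 1
9. ~((c -> b) & (c & b)), 1
10. c -> b, 1
11. ~c, 1
12. ~(c & b), 1
13. b, 1
14. c & b, 2
15. c, 2
16. b, 2
17. ~((c -> b) & (c & b)), 2
18. c -> b, 2
19. ~(c & b), 2
20. ~b, 2
Accessibility: 0R1, 0R2
Branch closes: b and ~b both at 2.
All branches of the tableau close; one closing branch shown above.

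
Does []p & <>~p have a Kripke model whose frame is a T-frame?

1. []p & <>~p, u
2. []p, u
3. <>~p, u
4. p, u
5. ~p, v
6. p, v
Accessibility: uRu, uRv, vRv
Branch closes: p and ~p both at v.
(One branch shown.) All branches close.

Unsatisfiable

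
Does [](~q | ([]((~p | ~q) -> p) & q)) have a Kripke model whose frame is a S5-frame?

Yes, satisfiable

1. [](~q | ([]((~p | ~q) -> p) & q)), w0
2. ~q | ([]((~p | ~q) -> p) & q), w0   [[]-rule on 1 via w0Rw0]
3. []((~p | ~q) -> p) & q, w0   [|-rule on 2 (branches; this branch)]
4. []((~p | ~q) -> p), w0   [&-rule on 3]
5. q, w0   [&-rule on 3]
6. (~p | ~q) -> p, w0   [[]-rule on 4 via w0Rw0]
7. p, w0   [->-rule on 6 (branches; this branch)]
Accessibility: w0Rw0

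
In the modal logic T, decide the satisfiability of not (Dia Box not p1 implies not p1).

Yes, satisfiable

1. not (Dia Box not p1 implies not p1), u
2. Dia Box not p1, u
3. p1, u
4. Box not p1, v
5. not p1, v
Accessibility: uRu, uRv, vRv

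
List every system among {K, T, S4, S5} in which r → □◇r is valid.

S5-tableau for the negation ¬(r → □◇r):
1. ¬(r → □◇r), w0
2. r, w0
3. ¬□◇r, w0
4. ¬◇r, w1
5. ¬r, w0
Accessibility: w0Rw0, w0Rw1, w1Rw0, w1Rw1
Branch closes: r and ¬r both at w0.
Every branch closes (one shown): valid in S5.
S4-tableau for the negation ¬(r → □◇r):
1. ¬(r → □◇r), w0
2. r, w0
3. ¬□◇r, w0
4. ¬◇r, w1
5. ¬r, w1
Accessibility: w0Rw0, w0Rw1, w1Rw1
Complete open branch: countermodel on an S4-frame, so not valid in S4, nor in K, T (the same frame is also a K-frame and a T-frame).

S5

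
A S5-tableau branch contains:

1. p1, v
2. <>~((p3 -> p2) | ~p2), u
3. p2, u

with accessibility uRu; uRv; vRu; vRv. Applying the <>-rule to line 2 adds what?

a fresh world w with uRw, and ~((p3 -> p2) | ~p2) at w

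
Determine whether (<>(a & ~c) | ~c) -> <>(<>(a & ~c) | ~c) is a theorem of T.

Yes, valid

Tableau for the negation ~((<>(a & ~c) | ~c) -> <>(<>(a & ~c) | ~c)):
1. ~((<>(a & ~c) | ~c) -> <>(<>(a & ~c) | ~c)), 0
2. <>(a & ~c) | ~c, 0
3. ~<>(<>(a & ~c) | ~c), 0
4. ~(<>(a & ~c) | ~c), 0
5. ~<>(a & ~c), 0
6. c, 0
7. ~(a & ~c), 0
8. <>(a & ~c), 0
9. a & ~c, 1
10. a, 1
11. ~c, 1
12. ~(<>(a & ~c) | ~c), 1
13. ~<>(a & ~c), 1
14. c, 1
Accessibility: 0R0, 0R1, 1R1
Branch closes: c and ~c both at 1.
Every branch of the negation's tableau closes; the branch above is one of them.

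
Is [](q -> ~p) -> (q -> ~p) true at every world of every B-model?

Yes, valid

Tableau for the negation ~([](q -> ~p) -> (q -> ~p)):
1. ~([](q -> ~p) -> (q -> ~p)), u
2. [](q -> ~p), u
3. ~(q -> ~p), u
4. q, u
5. p, u
6. q -> ~p, u
7. ~p, u
Accessibility: uRu
Branch closes: p and ~p both at u.
Every branch of the negation's tableau closes; the branch above is one of them.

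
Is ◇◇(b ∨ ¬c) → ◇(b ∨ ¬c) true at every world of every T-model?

No, not valid

Tableau for the negation ¬(◇◇(b ∨ ¬c) → ◇(b ∨ ¬c)):
1. ¬(◇◇(b ∨ ¬c) → ◇(b ∨ ¬c)), w0
2. ◇◇(b ∨ ¬c), w0   [¬→-rule on 1]
3. ¬◇(b ∨ ¬c), w0   [¬→-rule on 1]
4. ¬(b ∨ ¬c), w0   [¬◇-rule on 3 via w0Rw0]
5. ¬b, w0   [¬∨-rule on 4]
6. c, w0   [¬∨-rule on 4]
7. ◇(b ∨ ¬c), w1   [◇-rule on 2: fresh world w1, w0Rw1]
8. ¬(b ∨ ¬c), w1   [¬◇-rule on 3 via w0Rw1]
9. ¬b, w1   [¬∨-rule on 8]
10. c, w1   [¬∨-rule on 8]
11. b ∨ ¬c, w2   [◇-rule on 7: fresh world w2, w1Rw2]
12. ¬c, w2   [∨-rule on 11 (branches; this branch)]
Accessibility: w0Rw0, w0Rw1, w1Rw1, w1Rw2, w2Rw2
The negation has an open branch (countermodel exists).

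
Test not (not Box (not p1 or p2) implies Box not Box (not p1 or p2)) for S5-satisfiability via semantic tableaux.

Unsatisfiable

1. not (not Box (not p1 or p2) implies Box not Box (not p1 or p2)), 0
2. not Box (not p1 or p2), 0   [neg-implies-rule on 1]
3. not Box not Box (not p1 or p2), 0   [neg-implies-rule on 1]
4. not (not p1 or p2), 1   [neg-Box-rule on 2: fresh world 1, 0R1]
5. p1, 1   [neg-or-rule on 4]
6. not p2, 1   [neg-or-rule on 4]
7. Box (not p1 or p2), 2   [neg-Box-rule on 3: fresh world 2, 0R2]
8. not p1 or p2, 0   [Box-rule on 7 via 2R0]
9. not p1 or p2, 1   [Box-rule on 7 via 2R1]
10. not p1 or p2, 2   [Box-rule on 7 via 2R2]
11. p2, 0   [or-rule on 8 (branches; this branch)]
12. p2, 1   [or-rule on 9 (branches; this branch)]
Accessibility: 0R0, 0R1, 0R2, 1R0, 1R1, 1R2, 2R0, 2R1, 2R2
Branch closes: p2 and not p2 both at 1.
Every branch closes; the branch above is one of them.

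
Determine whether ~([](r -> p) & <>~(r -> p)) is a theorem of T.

Tableau for the negation [](r -> p) & <>~(r -> p):
1. [](r -> p) & <>~(r -> p), u
2. [](r -> p), u
3. <>~(r -> p), u
4. r -> p, u
5. p, u
6. ~(r -> p), v
7. r, v
8. ~p, v
9. r -> p, v
10. p, v
Accessibility: uRu, uRv, vRv
Branch closes: p and ~p both at v.
Every branch of the negation's tableau closes; the branch above is one of them.

Valid in T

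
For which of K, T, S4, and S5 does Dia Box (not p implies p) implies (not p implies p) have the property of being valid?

S5

S4-tableau for the negation not (Dia Box (not p implies p) implies (not p implies p)):
1. not (Dia Box (not p implies p) implies (not p implies p)), u
2. Dia Box (not p implies p), u
3. not (not p implies p), u
4. not p, u
5. Box (not p implies p), v
6. not p implies p, v
7. p, v
Accessibility: uRu, uRv, vRv
Complete open branch: countermodel on an S4-frame, so not valid in S4, nor in K, T (the same frame is also a K-frame and a T-frame).
S5-tableau for the negation not (Dia Box (not p implies p) implies (not p implies p)):
1. not (Dia Box (not p implies p) implies (not p implies p)), u
2. Dia Box (not p implies p), u
3. not (not p implies p), u
4. not p, u
5. Box (not p implies p), v
6. not p implies p, u
7. not p implies p, v
8. p, u
Accessibility: uRu, uRv, vRu, vRv
Branch closes: p and not p both at u.
Every branch closes (one shown): valid in S5.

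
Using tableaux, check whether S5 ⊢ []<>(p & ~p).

Tableau for the negation ~[]<>(p & ~p):
1. ~[]<>(p & ~p), 0
2. ~<>(p & ~p), 1   [~[]-rule on 1: fresh world 1, 0R1]
3. ~(p & ~p), 0   [~<>-rule on 2 via 1R0]
4. ~(p & ~p), 1   [~<>-rule on 2 via 1R1]
5. p, 0   [~&-rule on 3 (branches; this branch)]
6. p, 1   [~&-rule on 4 (branches; this branch)]
Accessibility: 0R0, 0R1, 1R0, 1R1
The negation has an open branch (countermodel exists).

Invalid (countermodel exists)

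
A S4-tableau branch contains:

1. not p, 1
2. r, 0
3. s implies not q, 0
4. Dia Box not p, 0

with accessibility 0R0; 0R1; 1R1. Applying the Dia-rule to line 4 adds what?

a fresh world 2 with 0R2, and Box not p at 2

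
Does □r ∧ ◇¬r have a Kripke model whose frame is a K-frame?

Unsatisfiable (every branch closes)

1. □r ∧ ◇¬r, w0
2. □r, w0   [∧-rule on 1]
3. ◇¬r, w0   [∧-rule on 1]
4. ¬r, w1   [◇-rule on 3: fresh world w1, w0Rw1]
5. r, w1   [□-rule on 2 via w0Rw1]
Accessibility: w0Rw1
Branch closes: r and ¬r both at w1.
Every branch closes; the branch above is one of them.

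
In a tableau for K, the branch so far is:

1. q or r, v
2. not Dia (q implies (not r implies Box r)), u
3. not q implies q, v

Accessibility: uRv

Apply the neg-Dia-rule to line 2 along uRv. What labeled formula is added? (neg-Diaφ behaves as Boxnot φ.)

neg-Diaφ behaves as Boxnot φ: propagate the negated body to each accessible world.

not (q implies (not r implies Box r)), v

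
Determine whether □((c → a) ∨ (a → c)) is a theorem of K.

Valid in K

Tableau for the negation ¬□((c → a) ∨ (a → c)):
1. ¬□((c → a) ∨ (a → c)), u
2. ¬((c → a) ∨ (a → c)), v
3. ¬(c → a), v
4. ¬(a → c), v
5. c, v
6. ¬a, v
7. a, v
8. ¬c, v
Accessibility: uRv
Branch closes: a and ¬a both at v.
All branches of the negation close; one closing branch shown above.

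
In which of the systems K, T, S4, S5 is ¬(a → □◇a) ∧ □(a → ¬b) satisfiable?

K, T, S4

S4-tableau for the formula:
1. ¬(a → □◇a) ∧ □(a → ¬b), 0
2. ¬(a → □◇a), 0   [∧-rule on 1]
3. □(a → ¬b), 0   [∧-rule on 1]
4. a, 0   [¬→-rule on 2]
5. ¬□◇a, 0   [¬→-rule on 2]
6. a → ¬b, 0   [□-rule on 3 via 0R0]
7. ¬b, 0   [→-rule on 6 (branches; this branch)]
8. ¬◇a, 1   [¬□-rule on 5: fresh world 1, 0R1]
9. a → ¬b, 1   [□-rule on 3 via 0R1]
10. ¬a, 1   [¬◇-rule on 8 via 1R1]
11. ¬b, 1   [→-rule on 9 (branches; this branch)]
Accessibility: 0R0, 0R1, 1R1
Complete open branch: satisfiable in S4, hence also in K, T (this S4-model is also a K-model and a T-model).
S5-tableau for the formula:
1. ¬(a → □◇a) ∧ □(a → ¬b), 0
2. ¬(a → □◇a), 0   [∧-rule on 1]
3. □(a → ¬b), 0   [∧-rule on 1]
4. a, 0   [¬→-rule on 2]
5. ¬□◇a, 0   [¬→-rule on 2]
6. a → ¬b, 0   [□-rule on 3 via 0R0]
7. ¬b, 0   [→-rule on 6 (branches; this branch)]
8. ¬◇a, 1   [¬□-rule on 5: fresh world 1, 0R1]
9. a → ¬b, 1   [□-rule on 3 via 0R1]
10. ¬a, 0   [¬◇-rule on 8 via 1R0]
Accessibility: 0R0, 0R1, 1R0, 1R1
Branch closes: a and ¬a both at 0.
Every branch closes (one shown): unsatisfiable in S5.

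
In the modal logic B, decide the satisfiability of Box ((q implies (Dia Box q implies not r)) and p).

1. Box ((q implies (Dia Box q implies not r)) and p), u
2. (q implies (Dia Box q implies not r)) and p, u
3. q implies (Dia Box q implies not r), u
4. p, u
5. Dia Box q implies not r, u
6. not r, u
Accessibility: uRu

Yes, satisfiable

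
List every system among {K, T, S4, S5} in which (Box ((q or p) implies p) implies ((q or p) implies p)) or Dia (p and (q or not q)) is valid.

T-tableau for the negation not ((Box ((q or p) implies p) implies ((q or p) implies p)) or Dia (p and (q or not q))):
1. not ((Box ((q or p) implies p) implies ((q or p) implies p)) or Dia (p and (q or not q))), w0
2. not (Box ((q or p) implies p) implies ((q or p) implies p)), w0   [neg-or-rule on 1]
3. not Dia (p and (q or not q)), w0   [neg-or-rule on 1]
4. Box ((q or p) implies p), w0   [neg-implies-rule on 2]
5. not ((q or p) implies p), w0   [neg-implies-rule on 2]
6. q or p, w0   [neg-implies-rule on 5]
7. not p, w0   [neg-implies-rule on 5]
8. not (p and (q or not q)), w0   [neg-Dia-rule on 3 via w0Rw0]
9. (q or p) implies p, w0   [Box-rule on 4 via w0Rw0]
10. q, w0   [or-rule on 6 (branches; this branch)]
11. not (q or p), w0   [implies-rule on 9 (branches; this branch)]
12. not q, w0   [neg-or-rule on 11]
Accessibility: w0Rw0
Branch closes: q and not q both at w0.
Every branch closes (one shown): valid in T, hence also in S4, S5 (every theorem of T is a theorem of S4 and S5).
K-tableau for the negation not ((Box ((q or p) implies p) implies ((q or p) implies p)) or Dia (p and (q or not q))):
1. not ((Box ((q or p) implies p) implies ((q or p) implies p)) or Dia (p and (q or not q))), w0
2. not (Box ((q or p) implies p) implies ((q or p) implies p)), w0   [neg-or-rule on 1]
3. not Dia (p and (q or not q)), w0   [neg-or-rule on 1]
4. Box ((q or p) implies p), w0   [neg-implies-rule on 2]
5. not ((q or p) implies p), w0   [neg-implies-rule on 2]
6. q or p, w0   [neg-implies-rule on 5]
7. not p, w0   [neg-implies-rule on 5]
8. q, w0   [or-rule on 6 (branches; this branch)]
Complete open branch: countermodel on a K-frame, so not valid in K.

T, S4, S5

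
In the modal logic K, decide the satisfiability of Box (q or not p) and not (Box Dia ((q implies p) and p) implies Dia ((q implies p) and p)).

Satisfiable

1. Box (q or not p) and not (Box Dia ((q implies p) and p) implies Dia ((q implies p) and p)), 0
2. Box (q or not p), 0
3. not (Box Dia ((q implies p) and p) implies Dia ((q implies p) and p)), 0
4. Box Dia ((q implies p) and p), 0
5. not Dia ((q implies p) and p), 0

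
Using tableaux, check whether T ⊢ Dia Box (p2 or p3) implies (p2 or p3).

Tableau for the negation not (Dia Box (p2 or p3) implies (p2 or p3)):
1. not (Dia Box (p2 or p3) implies (p2 or p3)), u
2. Dia Box (p2 or p3), u   [neg-implies-rule on 1]
3. not (p2 or p3), u   [neg-implies-rule on 1]
4. not p2, u   [neg-or-rule on 3]
5. not p3, u   [neg-or-rule on 3]
6. Box (p2 or p3), v   [Dia-rule on 2: fresh world v, uRv]
7. p2 or p3, v   [Box-rule on 6 via vRv]
8. p3, v   [or-rule on 7 (branches; this branch)]
Accessibility: uRu, uRv, vRv
The negation has an open branch (countermodel exists).

No, not valid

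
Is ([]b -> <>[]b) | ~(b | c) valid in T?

Valid

Tableau for the negation ~(([]b -> <>[]b) | ~(b | c)):
1. ~(([]b -> <>[]b) | ~(b | c)), 0
2. ~([]b -> <>[]b), 0
3. b | c, 0
4. []b, 0
5. ~<>[]b, 0
6. b, 0
7. ~[]b, 0
8. c, 0
9. ~b, 1
10. b, 1
Accessibility: 0R0, 0R1, 1R1
Branch closes: b and ~b both at 1.
All branches of the negation close; one closing branch shown above.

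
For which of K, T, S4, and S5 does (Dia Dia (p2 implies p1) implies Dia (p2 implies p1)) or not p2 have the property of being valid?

S4, S5

T-tableau for the negation not ((Dia Dia (p2 implies p1) implies Dia (p2 implies p1)) or not p2):
1. not ((Dia Dia (p2 implies p1) implies Dia (p2 implies p1)) or not p2), w0
2. not (Dia Dia (p2 implies p1) implies Dia (p2 implies p1)), w0
3. p2, w0
4. Dia Dia (p2 implies p1), w0
5. not Dia (p2 implies p1), w0
6. not (p2 implies p1), w0
7. not p1, w0
8. Dia (p2 implies p1), w1
9. not (p2 implies p1), w1
10. p2, w1
11. not p1, w1
12. p2 implies p1, w2
13. p1, w2
Accessibility: w0Rw0, w0Rw1, w1Rw1, w1Rw2, w2Rw2
Complete open branch: countermodel on a T-frame, so not valid in T, nor in K (the same frame is also a K-frame).
S4-tableau for the negation not ((Dia Dia (p2 implies p1) implies Dia (p2 implies p1)) or not p2):
1. not ((Dia Dia (p2 implies p1) implies Dia (p2 implies p1)) or not p2), w0
2. not (Dia Dia (p2 implies p1) implies Dia (p2 implies p1)), w0
3. p2, w0
4. Dia Dia (p2 implies p1), w0
5. not Dia (p2 implies p1), w0
6. not (p2 implies p1), w0
7. not p1, w0
8. Dia (p2 implies p1), w1
9. not (p2 implies p1), w1
10. p2, w1
11. not p1, w1
12. p2 implies p1, w2
13. not (p2 implies p1), w2
14. p2, w2
15. not p1, w2
16. p1, w2
Accessibility: w0Rw0, w0Rw1, w0Rw2, w1Rw1, w1Rw2, w2Rw2
Branch closes: p1 and not p1 both at w2.
Every branch closes (one shown): valid in S4, hence also in S5 (every theorem of S4 is a theorem of S5).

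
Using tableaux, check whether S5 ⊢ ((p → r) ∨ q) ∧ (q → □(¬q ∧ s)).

Invalid (countermodel exists)

Tableau for the negation ¬(((p → r) ∨ q) ∧ (q → □(¬q ∧ s))):
1. ¬(((p → r) ∨ q) ∧ (q → □(¬q ∧ s))), w0
2. ¬(q → □(¬q ∧ s)), w0
3. q, w0
4. ¬□(¬q ∧ s), w0
5. ¬(¬q ∧ s), w1
6. ¬s, w1
Accessibility: w0Rw0, w0Rw1, w1Rw0, w1Rw1
The negation has an open branch (countermodel exists).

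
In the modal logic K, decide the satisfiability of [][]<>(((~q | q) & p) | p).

1. [][]<>(((~q | q) & p) | p), w0

Yes, satisfiable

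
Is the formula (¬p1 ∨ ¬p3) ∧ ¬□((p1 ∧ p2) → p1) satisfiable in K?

Unsatisfiable

1. (¬p1 ∨ ¬p3) ∧ ¬□((p1 ∧ p2) → p1), w0
2. ¬p1 ∨ ¬p3, w0
3. ¬□((p1 ∧ p2) → p1), w0
4. ¬p3, w0
5. ¬((p1 ∧ p2) → p1), w1
6. p1 ∧ p2, w1
7. ¬p1, w1
8. p1, w1
9. p2, w1
Accessibility: w0Rw1
Branch closes: p1 and ¬p1 both at w1.
(One branch shown.) All branches close.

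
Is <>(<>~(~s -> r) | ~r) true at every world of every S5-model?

Tableau for the negation ~<>(<>~(~s -> r) | ~r):
1. ~<>(<>~(~s -> r) | ~r), w0
2. ~(<>~(~s -> r) | ~r), w0   [~<>-rule on 1 via w0Rw0]
3. ~<>~(~s -> r), w0   [~|-rule on 2]
4. r, w0   [~|-rule on 2]
5. ~s -> r, w0   [~<>-rule on 3 via w0Rw0]
Accessibility: w0Rw0
The negation has an open branch (countermodel exists).

No, not valid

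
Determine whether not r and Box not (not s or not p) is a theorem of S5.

Tableau for the negation not (not r and Box not (not s or not p)):
1. not (not r and Box not (not s or not p)), 0
2. not Box not (not s or not p), 0
3. not s or not p, 1
4. not p, 1
Accessibility: 0R0, 0R1, 1R0, 1R1
The negation has an open branch (countermodel exists).

Not valid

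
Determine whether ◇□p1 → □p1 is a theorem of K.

Tableau for the negation ¬(◇□p1 → □p1):
1. ¬(◇□p1 → □p1), w0
2. ◇□p1, w0
3. ¬□p1, w0
4. □p1, w1
5. ¬p1, w2
Accessibility: w0Rw1, w0Rw2
The negation has an open branch (countermodel exists).

No, not valid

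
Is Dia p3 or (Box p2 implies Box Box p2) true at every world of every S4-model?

Tableau for the negation not (Dia p3 or (Box p2 implies Box Box p2)):
1. not (Dia p3 or (Box p2 implies Box Box p2)), 0
2. not Dia p3, 0   [neg-or-rule on 1]
3. not (Box p2 implies Box Box p2), 0   [neg-or-rule on 1]
4. Box p2, 0   [neg-implies-rule on 3]
5. not Box Box p2, 0   [neg-implies-rule on 3]
6. not p3, 0   [neg-Dia-rule on 2 via 0R0]
7. p2, 0   [Box-rule on 4 via 0R0]
8. not Box p2, 1   [neg-Box-rule on 5: fresh world 1, 0R1]
9. not p3, 1   [neg-Dia-rule on 2 via 0R1]
10. p2, 1   [Box-rule on 4 via 0R1]
11. not p2, 2   [neg-Box-rule on 8: fresh world 2, 1R2]
12. not p3, 2   [neg-Dia-rule on 2 via 0R2]
13. p2, 2   [Box-rule on 4 via 0R2]
Accessibility: 0R0, 0R1, 0R2, 1R1, 1R2, 2R2
Branch closes: p2 and not p2 both at 2.
All branches of the negation close; one closing branch shown above.

Valid in S4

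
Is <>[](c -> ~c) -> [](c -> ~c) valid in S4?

No, not valid

Tableau for the negation ~(<>[](c -> ~c) -> [](c -> ~c)):
1. ~(<>[](c -> ~c) -> [](c -> ~c)), 0
2. <>[](c -> ~c), 0   [~->-rule on 1]
3. ~[](c -> ~c), 0   [~->-rule on 1]
4. [](c -> ~c), 1   [<>-rule on 2: fresh world 1, 0R1]
5. c -> ~c, 1   [[]-rule on 4 via 1R1]
6. ~c, 1   [->-rule on 5 (branches; this branch)]
7. ~(c -> ~c), 2   [~[]-rule on 3: fresh world 2, 0R2]
8. c, 2   [~->-rule on 7]
Accessibility: 0R0, 0R1, 0R2, 1R1, 2R2
The negation has an open branch (countermodel exists).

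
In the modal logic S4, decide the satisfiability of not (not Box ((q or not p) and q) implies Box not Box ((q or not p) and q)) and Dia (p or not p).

1. not (not Box ((q or not p) and q) implies Box not Box ((q or not p) and q)) and Dia (p or not p), u
2. not (not Box ((q or not p) and q) implies Box not Box ((q or not p) and q)), u   [and-rule on 1]
3. Dia (p or not p), u   [and-rule on 1]
4. not Box ((q or not p) and q), u   [neg-implies-rule on 2]
5. not Box not Box ((q or not p) and q), u   [neg-implies-rule on 2]
6. p or not p, v   [Dia-rule on 3: fresh world v, uRv]
7. not p, v   [or-rule on 6 (branches; this branch)]
8. not ((q or not p) and q), w   [neg-Box-rule on 4: fresh world w, uRw]
9. not q, w   [neg-and-rule on 8 (branches; this branch)]
10. Box ((q or not p) and q), x   [neg-Box-rule on 5: fresh world x, uRx]
11. (q or not p) and q, x   [Box-rule on 10 via xRx]
12. q or not p, x   [and-rule on 11]
13. q, x   [and-rule on 11]
14. not p, x   [or-rule on 12 (branches; this branch)]
Accessibility: uRu, uRv, uRw, uRx, vRv, wRw, xRx

Satisfiable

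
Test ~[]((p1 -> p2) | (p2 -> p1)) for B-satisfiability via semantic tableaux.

1. ~[]((p1 -> p2) | (p2 -> p1)), u
2. ~((p1 -> p2) | (p2 -> p1)), v
3. ~(p1 -> p2), v
4. ~(p2 -> p1), v
5. p1, v
6. ~p2, v
7. p2, v
8. ~p1, v
Accessibility: uRu, uRv, vRu, vRv
Branch closes: p2 and ~p2 both at v.
All branches of the tableau close; one closing branch shown above.

No, unsatisfiable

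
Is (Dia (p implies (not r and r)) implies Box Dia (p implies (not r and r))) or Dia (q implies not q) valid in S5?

Tableau for the negation not ((Dia (p implies (not r and r)) implies Box Dia (p implies (not r and r))) or Dia (q implies not q)):
1. not ((Dia (p implies (not r and r)) implies Box Dia (p implies (not r and r))) or Dia (q implies not q)), w0
2. not (Dia (p implies (not r and r)) implies Box Dia (p implies (not r and r))), w0
3. not Dia (q implies not q), w0
4. Dia (p implies (not r and r)), w0
5. not Box Dia (p implies (not r and r)), w0
6. not (q implies not q), w0
7. q, w0
8. p implies (not r and r), w1
9. not (q implies not q), w1
10. q, w1
11. not p, w1
12. not Dia (p implies (not r and r)), w2
13. not (q implies not q), w2
14. q, w2
15. not (p implies (not r and r)), w0
16. p, w0
17. not (not r and r), w0
18. not (p implies (not r and r)), w1
19. p, w1
20. not (not r and r), w1
Accessibility: w0Rw0, w0Rw1, w0Rw2, w1Rw0, w1Rw1, w1Rw2, w2Rw0, w2Rw1, w2Rw2
Branch closes: p and not p both at w1.
Every branch of the negation's tableau closes; the branch above is one of them.

Valid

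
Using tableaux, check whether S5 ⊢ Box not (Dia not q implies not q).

Tableau for the negation not Box not (Dia not q implies not q):
1. not Box not (Dia not q implies not q), 0
2. Dia not q implies not q, 1
3. not q, 1
Accessibility: 0R0, 0R1, 1R0, 1R1
The negation has an open branch (countermodel exists).

Invalid (countermodel exists)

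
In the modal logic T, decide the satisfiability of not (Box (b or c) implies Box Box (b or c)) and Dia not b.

1. not (Box (b or c) implies Box Box (b or c)) and Dia not b, w0
2. not (Box (b or c) implies Box Box (b or c)), w0   [and-rule on 1]
3. Dia not b, w0   [and-rule on 1]
4. Box (b or c), w0   [neg-implies-rule on 2]
5. not Box Box (b or c), w0   [neg-implies-rule on 2]
6. b or c, w0   [Box-rule on 4 via w0Rw0]
7. c, w0   [or-rule on 6 (branches; this branch)]
8. not b, w1   [Dia-rule on 3: fresh world w1, w0Rw1]
9. b or c, w1   [Box-rule on 4 via w0Rw1]
10. c, w1   [or-rule on 9 (branches; this branch)]
11. not Box (b or c), w2   [neg-Box-rule on 5: fresh world w2, w0Rw2]
12. b or c, w2   [Box-rule on 4 via w0Rw2]
13. c, w2   [or-rule on 12 (branches; this branch)]
14. not (b or c), w3   [neg-Box-rule on 11: fresh world w3, w2Rw3]
15. not b, w3   [neg-or-rule on 14]
16. not c, w3   [neg-or-rule on 14]
Accessibility: w0Rw0, w0Rw1, w0Rw2, w1Rw1, w2Rw2, w2Rw3, w3Rw3

Satisfiable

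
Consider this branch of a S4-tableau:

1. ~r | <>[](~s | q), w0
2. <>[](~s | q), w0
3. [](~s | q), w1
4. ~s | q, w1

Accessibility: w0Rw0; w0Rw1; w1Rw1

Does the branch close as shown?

No atom appears with both signs at the same world.

Not closed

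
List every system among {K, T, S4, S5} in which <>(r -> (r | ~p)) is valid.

T, S4, S5

K-tableau for the negation ~<>(r -> (r | ~p)):
1. ~<>(r -> (r | ~p)), 0
Complete open branch: countermodel on a K-frame, so not valid in K.
T-tableau for the negation ~<>(r -> (r | ~p)):
1. ~<>(r -> (r | ~p)), 0
2. ~(r -> (r | ~p)), 0   [~<>-rule on 1 via 0R0]
3. r, 0   [~->-rule on 2]
4. ~(r | ~p), 0   [~->-rule on 2]
5. ~r, 0   [~|-rule on 4]
6. p, 0   [~|-rule on 4]
Accessibility: 0R0
Branch closes: r and ~r both at 0.
Every branch closes (one shown): valid in T, hence also in S4, S5 (every theorem of T is a theorem of S4 and S5).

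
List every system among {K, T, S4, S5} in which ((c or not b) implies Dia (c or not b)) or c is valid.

K-tableau for the negation not (((c or not b) implies Dia (c or not b)) or c):
1. not (((c or not b) implies Dia (c or not b)) or c), 0
2. not ((c or not b) implies Dia (c or not b)), 0
3. not c, 0
4. c or not b, 0
5. not Dia (c or not b), 0
6. not b, 0
Complete open branch: countermodel on a K-frame, so not valid in K.
T-tableau for the negation not (((c or not b) implies Dia (c or not b)) or c):
1. not (((c or not b) implies Dia (c or not b)) or c), 0
2. not ((c or not b) implies Dia (c or not b)), 0
3. not c, 0
4. c or not b, 0
5. not Dia (c or not b), 0
6. not (c or not b), 0
7. b, 0
8. not b, 0
Accessibility: 0R0
Branch closes: b and not b both at 0.
Every branch closes (one shown): valid in T, hence also in S4, S5 (every theorem of T is a theorem of S4 and S5).

T, S4, S5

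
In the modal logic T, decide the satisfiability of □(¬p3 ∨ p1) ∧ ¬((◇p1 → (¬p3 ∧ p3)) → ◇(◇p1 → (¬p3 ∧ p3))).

No, unsatisfiable

1. □(¬p3 ∨ p1) ∧ ¬((◇p1 → (¬p3 ∧ p3)) → ◇(◇p1 → (¬p3 ∧ p3))), w0
2. □(¬p3 ∨ p1), w0
3. ¬((◇p1 → (¬p3 ∧ p3)) → ◇(◇p1 → (¬p3 ∧ p3))), w0
4. ◇p1 → (¬p3 ∧ p3), w0
5. ¬◇(◇p1 → (¬p3 ∧ p3)), w0
6. ¬p3 ∨ p1, w0
7. ¬(◇p1 → (¬p3 ∧ p3)), w0
8. ◇p1, w0
9. ¬(¬p3 ∧ p3), w0
10. ¬◇p1, w0
11. ¬p1, w0
12. ¬p3, w0
13. p1, w1
14. ¬p3 ∨ p1, w1
15. ¬(◇p1 → (¬p3 ∧ p3)), w1
16. ◇p1, w1
17. ¬(¬p3 ∧ p3), w1
18. ¬p1, w1
Accessibility: w0Rw0, w0Rw1, w1Rw1
Branch closes: p1 and ¬p1 both at w1.
All branches of the tableau close; one closing branch shown above.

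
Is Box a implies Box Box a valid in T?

Not valid

Tableau for the negation not (Box a implies Box Box a):
1. not (Box a implies Box Box a), 0
2. Box a, 0
3. not Box Box a, 0
4. a, 0
5. not Box a, 1
6. a, 1
7. not a, 2
Accessibility: 0R0, 0R1, 1R1, 1R2, 2R2
The negation has an open branch (countermodel exists).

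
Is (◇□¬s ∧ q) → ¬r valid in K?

Invalid (countermodel exists)

Tableau for the negation ¬((◇□¬s ∧ q) → ¬r):
1. ¬((◇□¬s ∧ q) → ¬r), 0
2. ◇□¬s ∧ q, 0   [¬→-rule on 1]
3. r, 0   [¬→-rule on 1]
4. ◇□¬s, 0   [∧-rule on 2]
5. q, 0   [∧-rule on 2]
6. □¬s, 1   [◇-rule on 4: fresh world 1, 0R1]
Accessibility: 0R1
The negation has an open branch (countermodel exists).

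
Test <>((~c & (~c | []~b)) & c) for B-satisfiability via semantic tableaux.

1. <>((~c & (~c | []~b)) & c), 0
2. (~c & (~c | []~b)) & c, 1   [<>-rule on 1: fresh world 1, 0R1]
3. ~c & (~c | []~b), 1   [&-rule on 2]
4. c, 1   [&-rule on 2]
5. ~c, 1   [&-rule on 3]
6. ~c | []~b, 1   [&-rule on 3]
Accessibility: 0R0, 0R1, 1R0, 1R1
Branch closes: c and ~c both at 1.
(One branch shown.) All branches close.

Unsatisfiable (every branch closes)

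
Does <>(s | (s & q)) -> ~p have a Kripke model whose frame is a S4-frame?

1. <>(s | (s & q)) -> ~p, w0
2. ~p, w0
Accessibility: w0Rw0

Yes, satisfiable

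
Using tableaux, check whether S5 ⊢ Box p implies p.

Yes, valid

Tableau for the negation not (Box p implies p):
1. not (Box p implies p), u
2. Box p, u
3. not p, u
4. p, u
Accessibility: uRu
Branch closes: p and not p both at u.
Every branch of the negation's tableau closes; the branch above is one of them.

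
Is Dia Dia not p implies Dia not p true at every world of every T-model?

Invalid (countermodel exists)

Tableau for the negation not (Dia Dia not p implies Dia not p):
1. not (Dia Dia not p implies Dia not p), u
2. Dia Dia not p, u   [neg-implies-rule on 1]
3. not Dia not p, u   [neg-implies-rule on 1]
4. p, u   [neg-Dia-rule on 3 via uRu]
5. Dia not p, v   [Dia-rule on 2: fresh world v, uRv]
6. p, v   [neg-Dia-rule on 3 via uRv]
7. not p, w   [Dia-rule on 5: fresh world w, vRw]
Accessibility: uRu, uRv, vRv, vRw, wRw
The negation has an open branch (countermodel exists).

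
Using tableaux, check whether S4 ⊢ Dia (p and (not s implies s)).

Invalid (countermodel exists)

Tableau for the negation not Dia (p and (not s implies s)):
1. not Dia (p and (not s implies s)), w0
2. not (p and (not s implies s)), w0
3. not (not s implies s), w0
4. not s, w0
Accessibility: w0Rw0
The negation has an open branch (countermodel exists).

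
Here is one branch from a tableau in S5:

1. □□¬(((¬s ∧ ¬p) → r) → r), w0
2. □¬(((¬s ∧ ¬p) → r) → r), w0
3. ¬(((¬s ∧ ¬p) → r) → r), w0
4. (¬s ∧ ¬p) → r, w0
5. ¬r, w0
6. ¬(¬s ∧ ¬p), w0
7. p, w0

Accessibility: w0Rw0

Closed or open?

No, open

No world carries both an atom and its negation.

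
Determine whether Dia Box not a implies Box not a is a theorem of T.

Not valid

Tableau for the negation not (Dia Box not a implies Box not a):
1. not (Dia Box not a implies Box not a), 0
2. Dia Box not a, 0
3. not Box not a, 0
4. Box not a, 1
5. not a, 1
6. a, 2
Accessibility: 0R0, 0R1, 0R2, 1R1, 2R2
The negation has an open branch (countermodel exists).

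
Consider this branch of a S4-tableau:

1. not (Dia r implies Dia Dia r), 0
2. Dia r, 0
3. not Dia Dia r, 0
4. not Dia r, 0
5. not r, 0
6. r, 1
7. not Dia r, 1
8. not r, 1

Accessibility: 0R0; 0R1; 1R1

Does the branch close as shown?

Closed

Both r and not r appear at 1.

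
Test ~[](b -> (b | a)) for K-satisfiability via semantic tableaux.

Unsatisfiable (every branch closes)

1. ~[](b -> (b | a)), u
2. ~(b -> (b | a)), v
3. b, v
4. ~(b | a), v
5. ~b, v
6. ~a, v
Accessibility: uRv
Branch closes: b and ~b both at v.
(One branch shown.) All branches close.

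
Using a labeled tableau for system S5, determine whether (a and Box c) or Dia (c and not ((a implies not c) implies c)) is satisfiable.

1. (a and Box c) or Dia (c and not ((a implies not c) implies c)), 0
2. a and Box c, 0   [or-rule on 1 (branches; this branch)]
3. a, 0   [and-rule on 2]
4. Box c, 0   [and-rule on 2]
5. c, 0   [Box-rule on 4 via 0R0]
Accessibility: 0R0

Yes, satisfiable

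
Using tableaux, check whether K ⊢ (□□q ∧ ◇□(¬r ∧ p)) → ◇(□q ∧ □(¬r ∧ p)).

Tableau for the negation ¬((□□q ∧ ◇□(¬r ∧ p)) → ◇(□q ∧ □(¬r ∧ p))):
1. ¬((□□q ∧ ◇□(¬r ∧ p)) → ◇(□q ∧ □(¬r ∧ p))), w0
2. □□q ∧ ◇□(¬r ∧ p), w0   [¬→-rule on 1]
3. ¬◇(□q ∧ □(¬r ∧ p)), w0   [¬→-rule on 1]
4. □□q, w0   [∧-rule on 2]
5. ◇□(¬r ∧ p), w0   [∧-rule on 2]
6. □(¬r ∧ p), w1   [◇-rule on 5: fresh world w1, w0Rw1]
7. ¬(□q ∧ □(¬r ∧ p)), w1   [¬◇-rule on 3 via w0Rw1]
8. □q, w1   [□-rule on 4 via w0Rw1]
9. ¬□(¬r ∧ p), w1   [¬∧-rule on 7 (branches; this branch)]
10. ¬(¬r ∧ p), w2   [¬□-rule on 9: fresh world w2, w1Rw2]
11. ¬r ∧ p, w2   [□-rule on 6 via w1Rw2]
12. ¬r, w2   [∧-rule on 11]
13. p, w2   [∧-rule on 11]
14. q, w2   [□-rule on 8 via w1Rw2]
15. ¬p, w2   [¬∧-rule on 10 (branches; this branch)]
Accessibility: w0Rw1, w1Rw2
Branch closes: p and ¬p both at w2.
All branches of the negation close; one closing branch shown above.

Yes, valid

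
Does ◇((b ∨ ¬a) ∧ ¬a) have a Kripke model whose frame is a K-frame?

Satisfiable (open branch found)

1. ◇((b ∨ ¬a) ∧ ¬a), 0
2. (b ∨ ¬a) ∧ ¬a, 1
3. b ∨ ¬a, 1
4. ¬a, 1
Accessibility: 0R1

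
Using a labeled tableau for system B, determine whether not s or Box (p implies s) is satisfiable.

Satisfiable (open branch found)

1. not s or Box (p implies s), u
2. Box (p implies s), u
3. p implies s, u
4. s, u
Accessibility: uRu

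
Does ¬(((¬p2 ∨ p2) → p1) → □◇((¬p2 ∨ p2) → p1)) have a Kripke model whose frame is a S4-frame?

Satisfiable

1. ¬(((¬p2 ∨ p2) → p1) → □◇((¬p2 ∨ p2) → p1)), 0
2. (¬p2 ∨ p2) → p1, 0
3. ¬□◇((¬p2 ∨ p2) → p1), 0
4. p1, 0
5. ¬◇((¬p2 ∨ p2) → p1), 1
6. ¬((¬p2 ∨ p2) → p1), 1
7. ¬p2 ∨ p2, 1
8. ¬p1, 1
9. p2, 1
Accessibility: 0R0, 0R1, 1R1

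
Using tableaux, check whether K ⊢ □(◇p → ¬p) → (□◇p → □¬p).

Valid in K

Tableau for the negation ¬(□(◇p → ¬p) → (□◇p → □¬p)):
1. ¬(□(◇p → ¬p) → (□◇p → □¬p)), w0
2. □(◇p → ¬p), w0   [¬→-rule on 1]
3. ¬(□◇p → □¬p), w0   [¬→-rule on 1]
4. □◇p, w0   [¬→-rule on 3]
5. ¬□¬p, w0   [¬→-rule on 3]
6. p, w1   [¬□-rule on 5: fresh world w1, w0Rw1]
7. ◇p → ¬p, w1   [□-rule on 2 via w0Rw1]
8. ◇p, w1   [□-rule on 4 via w0Rw1]
9. ¬◇p, w1   [→-rule on 7 (branches; this branch)]
10. p, w2   [◇-rule on 8: fresh world w2, w1Rw2]
11. ¬p, w2   [¬◇-rule on 9 via w1Rw2]
Accessibility: w0Rw1, w1Rw2
Branch closes: p and ¬p both at w2.
Every branch of the negation's tableau closes; the branch above is one of them.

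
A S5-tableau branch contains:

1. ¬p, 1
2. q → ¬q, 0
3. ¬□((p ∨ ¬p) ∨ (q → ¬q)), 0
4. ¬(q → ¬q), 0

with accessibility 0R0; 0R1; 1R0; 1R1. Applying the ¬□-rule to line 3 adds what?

a fresh world 2 with 0R2, and ¬((p ∨ ¬p) ∨ (q → ¬q)) at 2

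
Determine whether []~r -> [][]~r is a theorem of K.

No, not valid

Tableau for the negation ~([]~r -> [][]~r):
1. ~([]~r -> [][]~r), w0
2. []~r, w0
3. ~[][]~r, w0
4. ~[]~r, w1
5. ~r, w1
6. r, w2
Accessibility: w0Rw1, w1Rw2
The negation has an open branch (countermodel exists).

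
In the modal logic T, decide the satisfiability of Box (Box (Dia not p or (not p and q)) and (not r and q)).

1. Box (Box (Dia not p or (not p and q)) and (not r and q)), w0
2. Box (Dia not p or (not p and q)) and (not r and q), w0
3. Box (Dia not p or (not p and q)), w0
4. not r and q, w0
5. not r, w0
6. q, w0
7. Dia not p or (not p and q), w0
8. not p and q, w0
9. not p, w0
Accessibility: w0Rw0

Satisfiable (open branch found)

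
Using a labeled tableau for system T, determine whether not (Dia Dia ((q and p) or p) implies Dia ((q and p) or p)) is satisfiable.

Satisfiable

1. not (Dia Dia ((q and p) or p) implies Dia ((q and p) or p)), w0
2. Dia Dia ((q and p) or p), w0
3. not Dia ((q and p) or p), w0
4. not ((q and p) or p), w0
5. not (q and p), w0
6. not p, w0
7. Dia ((q and p) or p), w1
8. not ((q and p) or p), w1
9. not (q and p), w1
10. not p, w1
11. (q and p) or p, w2
12. p, w2
Accessibility: w0Rw0, w0Rw1, w1Rw1, w1Rw2, w2Rw2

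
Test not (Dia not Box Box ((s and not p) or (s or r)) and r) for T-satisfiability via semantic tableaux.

1. not (Dia not Box Box ((s and not p) or (s or r)) and r), 0
2. not r, 0   [neg-and-rule on 1 (branches; this branch)]
Accessibility: 0R0

Yes, satisfiable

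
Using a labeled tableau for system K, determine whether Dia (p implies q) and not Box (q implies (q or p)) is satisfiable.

Unsatisfiable

1. Dia (p implies q) and not Box (q implies (q or p)), 0
2. Dia (p implies q), 0
3. not Box (q implies (q or p)), 0
4. p implies q, 1
5. q, 1
6. not (q implies (q or p)), 2
7. q, 2
8. not (q or p), 2
9. not q, 2
10. not p, 2
Accessibility: 0R1, 0R2
Branch closes: q and not q both at 2.
All branches of the tableau close; one closing branch shown above.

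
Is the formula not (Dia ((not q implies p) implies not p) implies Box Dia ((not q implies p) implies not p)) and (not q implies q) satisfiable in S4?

1. not (Dia ((not q implies p) implies not p) implies Box Dia ((not q implies p) implies not p)) and (not q implies q), u
2. not (Dia ((not q implies p) implies not p) implies Box Dia ((not q implies p) implies not p)), u   [and-rule on 1]
3. not q implies q, u   [and-rule on 1]
4. Dia ((not q implies p) implies not p), u   [neg-implies-rule on 2]
5. not Box Dia ((not q implies p) implies not p), u   [neg-implies-rule on 2]
6. q, u   [implies-rule on 3 (branches; this branch)]
7. (not q implies p) implies not p, v   [Dia-rule on 4: fresh world v, uRv]
8. not p, v   [implies-rule on 7 (branches; this branch)]
9. not Dia ((not q implies p) implies not p), w   [neg-Box-rule on 5: fresh world w, uRw]
10. not ((not q implies p) implies not p), w   [neg-Dia-rule on 9 via wRw]
11. not q implies p, w   [neg-implies-rule on 10]
12. p, w   [neg-implies-rule on 10]
Accessibility: uRu, uRv, uRw, vRv, wRw

Satisfiable (open branch found)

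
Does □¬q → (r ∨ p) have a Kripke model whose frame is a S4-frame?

Yes, satisfiable

1. □¬q → (r ∨ p), w0
2. r ∨ p, w0
3. p, w0
Accessibility: w0Rw0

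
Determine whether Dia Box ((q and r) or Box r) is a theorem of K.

Tableau for the negation not Dia Box ((q and r) or Box r):
1. not Dia Box ((q and r) or Box r), w0
The negation has an open branch (countermodel exists).

Invalid (countermodel exists)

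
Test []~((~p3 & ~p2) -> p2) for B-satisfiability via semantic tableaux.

Satisfiable (open branch found)

1. []~((~p3 & ~p2) -> p2), w0
2. ~((~p3 & ~p2) -> p2), w0   [[]-rule on 1 via w0Rw0]
3. ~p3 & ~p2, w0   [~->-rule on 2]
4. ~p2, w0   [~->-rule on 2]
5. ~p3, w0   [&-rule on 3]
Accessibility: w0Rw0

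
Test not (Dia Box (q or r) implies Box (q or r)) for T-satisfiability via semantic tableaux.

Yes, satisfiable

1. not (Dia Box (q or r) implies Box (q or r)), w0
2. Dia Box (q or r), w0
3. not Box (q or r), w0
4. Box (q or r), w1
5. q or r, w1
6. r, w1
7. not (q or r), w2
8. not q, w2
9. not r, w2
Accessibility: w0Rw0, w0Rw1, w0Rw2, w1Rw1, w2Rw2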